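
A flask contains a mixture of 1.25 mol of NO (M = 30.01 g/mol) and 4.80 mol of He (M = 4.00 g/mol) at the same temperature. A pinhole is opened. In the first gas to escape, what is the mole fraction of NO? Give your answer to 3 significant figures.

0.0868

Effusion rate of each component ∝ n_i/√M_i (partial pressure × 1/√M).
Mole fraction of NO in the effusate = (n_NO/√M_NO) / (n_NO/√M_NO + n_He/√M_He)
= (1.25/√30.01) / (1.25/√30.01 + 4.80/√4.00) = 0.2282/(0.2282 + 2.400) = 0.0868.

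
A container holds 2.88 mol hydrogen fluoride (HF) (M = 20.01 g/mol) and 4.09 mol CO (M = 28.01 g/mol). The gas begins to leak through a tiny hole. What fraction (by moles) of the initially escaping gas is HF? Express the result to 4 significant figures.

0.4545

The effusion rate of species i is ∝ p_i/√M_i ∝ n_i/√M_i.
Mole fraction of HF in the effusate = (n_HF/√M_HF) / (n_HF/√M_HF + n_CO/√M_CO)
= (2.88/√20.01) / (2.88/√20.01 + 4.09/√28.01) = 0.6438/(0.6438 + 0.7728) = 0.4545.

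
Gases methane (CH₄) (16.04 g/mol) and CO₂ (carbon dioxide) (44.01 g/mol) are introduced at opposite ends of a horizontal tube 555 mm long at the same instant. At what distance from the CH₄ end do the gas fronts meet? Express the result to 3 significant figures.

346 mm

The fronts meet when d_CH₄ + d_CO₂ = L with d_CH₄/d_CO₂ = √(M_CO₂/M_CH₄) (Graham's law). Here √(M_CO₂/M_CH₄) = √(44.01/16.04) = 1.656.
With d_CH₄ + d_CO₂ = 555 mm, d_CO₂ = 555/(1 + 1.656) = 208.9 mm.
d_CH₄ = 555 − 208.9 = 346 mm.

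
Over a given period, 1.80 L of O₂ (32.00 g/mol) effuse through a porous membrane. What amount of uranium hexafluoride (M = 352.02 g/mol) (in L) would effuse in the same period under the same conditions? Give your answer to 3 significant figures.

Using Graham's law: rate_UF₆/rate_O₂ = √(M_O₂/M_UF₆) = √(32.00/352.02) = √0.09090 = 0.3015.
So the volume for UF₆ is 1.80 × 0.3015 = 0.543 L.

0.543 L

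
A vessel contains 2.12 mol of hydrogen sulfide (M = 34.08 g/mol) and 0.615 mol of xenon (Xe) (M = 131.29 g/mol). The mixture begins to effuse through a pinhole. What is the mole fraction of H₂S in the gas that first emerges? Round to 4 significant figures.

Rate_i ∝ x_i/√M_i (Graham's law weighted by mole fraction), so the effusate composition follows n_i/√M_i.
So x_H₂S in the escaping gas = (n_H₂S/√M_H₂S) / Σ(n_i/√M_i)
= (2.12/√34.08) / (2.12/√34.08 + 0.615/√131.29) = 0.3632/(0.3632 + 0.05367) = 0.8712.

0.8712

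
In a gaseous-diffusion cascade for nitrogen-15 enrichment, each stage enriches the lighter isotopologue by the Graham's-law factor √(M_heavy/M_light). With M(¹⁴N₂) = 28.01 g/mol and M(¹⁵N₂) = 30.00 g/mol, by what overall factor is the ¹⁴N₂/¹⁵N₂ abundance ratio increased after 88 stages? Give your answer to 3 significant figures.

20.5

Overall factor = α^88 with α = √(30.00/28.01), i.e. (30.00/28.01)^(88/2).
= 1.07105^44 = 20.5.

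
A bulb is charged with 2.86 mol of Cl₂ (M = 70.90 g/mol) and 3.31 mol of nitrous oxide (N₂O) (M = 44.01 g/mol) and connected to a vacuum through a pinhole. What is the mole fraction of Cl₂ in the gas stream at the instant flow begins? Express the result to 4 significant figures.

0.4050

Rate_i ∝ x_i/√M_i (Graham's law weighted by mole fraction), so the effusate composition follows n_i/√M_i.
Mole fraction of Cl₂ in the effusate = (n_Cl₂/√M_Cl₂) / (n_Cl₂/√M_Cl₂ + n_N₂O/√M_N₂O)
= (2.86/√70.90) / (2.86/√70.90 + 3.31/√44.01) = 0.3397/(0.3397 + 0.4989) = 0.4050.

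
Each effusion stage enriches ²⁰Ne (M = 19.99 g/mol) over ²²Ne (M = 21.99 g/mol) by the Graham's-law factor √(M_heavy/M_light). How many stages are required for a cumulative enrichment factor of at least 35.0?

75

Per stage α = (21.99/19.99)^(1/2) = 1.10005^0.5, giving ln α = 0.04768.
Need α^N ≥ 35.0 ⇒ N ≥ ln(35.0) / ln α = 3.555 / 0.04768 = 74.57.
So at least 75 stages are needed.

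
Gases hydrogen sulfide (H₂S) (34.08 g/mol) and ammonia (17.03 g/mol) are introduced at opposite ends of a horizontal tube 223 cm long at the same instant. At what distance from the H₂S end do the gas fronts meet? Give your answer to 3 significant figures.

The fronts meet when d_H₂S + d_NH₃ = L with d_H₂S/d_NH₃ = √(M_NH₃/M_H₂S) (Graham's law). Here √(M_NH₃/M_H₂S) = √(17.03/34.08) = 0.7069.
With d_H₂S + d_NH₃ = 223 cm, d_NH₃ = 223/(1 + 0.7069) = 130.6 cm.
d_H₂S = 223 − 130.6 = 92.4 cm.

92.4 cm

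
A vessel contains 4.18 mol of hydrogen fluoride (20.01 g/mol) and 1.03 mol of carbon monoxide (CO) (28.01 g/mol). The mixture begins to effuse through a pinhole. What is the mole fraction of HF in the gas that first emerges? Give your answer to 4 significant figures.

Effusion rate of each component ∝ n_i/√M_i (partial pressure × 1/√M).
x_HF(eff) = (n_HF/√M_HF) / (n_HF/√M_HF + n_CO/√M_CO)
= (4.18/√20.01) / (4.18/√20.01 + 1.03/√28.01) = 0.9344/(0.9344 + 0.1946) = 0.8276.

0.8276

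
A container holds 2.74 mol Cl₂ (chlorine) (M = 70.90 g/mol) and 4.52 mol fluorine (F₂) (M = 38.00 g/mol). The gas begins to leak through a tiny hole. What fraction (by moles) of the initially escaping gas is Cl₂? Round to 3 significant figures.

Each component's effusion rate ∝ (its partial pressure)·(1/√M) ∝ n_i/√M_i.
x_Cl₂(eff) = (n_Cl₂/√M_Cl₂) / (n_Cl₂/√M_Cl₂ + n_F₂/√M_F₂)
= (2.74/√70.90) / (2.74/√70.90 + 4.52/√38.00) = 0.3254/(0.3254 + 0.7332) = 0.307.

0.307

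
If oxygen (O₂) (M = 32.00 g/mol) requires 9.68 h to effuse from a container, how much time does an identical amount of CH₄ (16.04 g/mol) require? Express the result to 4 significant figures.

6.853 h

Using Graham's law: t_CH₄/t_O₂ = √(M_CH₄/M_O₂) = √(16.04/32.00) = √0.5012 = 0.7080.
So the time for CH₄ is 9.68 × 0.7080 = 6.853 h.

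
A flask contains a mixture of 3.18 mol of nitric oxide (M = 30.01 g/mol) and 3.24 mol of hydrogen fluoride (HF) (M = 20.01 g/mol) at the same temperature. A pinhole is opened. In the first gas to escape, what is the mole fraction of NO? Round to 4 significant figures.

0.4449

Effusion rate of each component ∝ n_i/√M_i (partial pressure × 1/√M).
So x_NO in the escaping gas = (n_NO/√M_NO) / Σ(n_i/√M_i)
= (3.18/√30.01) / (3.18/√30.01 + 3.24/√20.01) = 0.5805/(0.5805 + 0.7243) = 0.4449.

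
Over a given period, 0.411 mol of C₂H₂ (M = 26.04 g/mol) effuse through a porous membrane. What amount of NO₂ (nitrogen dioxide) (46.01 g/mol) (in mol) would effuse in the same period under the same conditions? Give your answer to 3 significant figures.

Since effusion rate ∝ 1/√M, rate_NO₂/rate_C₂H₂ = √(M_C₂H₂/M_NO₂) = √(26.04/46.01) = √0.5660 = 0.7523.
So the amount for NO₂ is 0.411 × 0.7523 = 0.309 mol.

0.309 mol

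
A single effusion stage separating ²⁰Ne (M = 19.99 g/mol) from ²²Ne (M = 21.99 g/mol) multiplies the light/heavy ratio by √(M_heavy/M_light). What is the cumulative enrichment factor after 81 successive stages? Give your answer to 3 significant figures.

47.6

After 81 stages the ratio has grown by (√(21.99/19.99))^81 = (21.99/19.99)^(81/2).
= 1.10005^(81/2) = 47.6.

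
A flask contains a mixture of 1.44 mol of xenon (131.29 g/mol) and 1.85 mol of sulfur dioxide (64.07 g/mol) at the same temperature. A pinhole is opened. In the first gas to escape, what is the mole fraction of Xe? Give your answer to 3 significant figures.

0.352

Effusion rate of each component ∝ n_i/√M_i (partial pressure × 1/√M).
Mole fraction of Xe in the effusate = (n_Xe/√M_Xe) / (n_Xe/√M_Xe + n_SO₂/√M_SO₂)
= (1.44/√131.29) / (1.44/√131.29 + 1.85/√64.07) = 0.1257/(0.1257 + 0.2311) = 0.352.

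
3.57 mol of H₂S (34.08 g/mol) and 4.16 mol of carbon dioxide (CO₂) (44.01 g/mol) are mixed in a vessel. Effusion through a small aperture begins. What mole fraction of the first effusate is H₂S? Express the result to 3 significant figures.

0.494

Each component's effusion rate ∝ (its partial pressure)·(1/√M) ∝ n_i/√M_i.
Mole fraction of H₂S in the effusate = (n_H₂S/√M_H₂S) / (n_H₂S/√M_H₂S + n_CO₂/√M_CO₂)
= (3.57/√34.08) / (3.57/√34.08 + 4.16/√44.01) = 0.6115/(0.6115 + 0.6271) = 0.494.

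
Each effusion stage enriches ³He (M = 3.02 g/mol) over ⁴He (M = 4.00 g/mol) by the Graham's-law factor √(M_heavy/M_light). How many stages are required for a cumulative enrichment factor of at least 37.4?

Single-stage factor α = √(4.00/3.02), so ln α = ½ ln(1.32450) = 0.1405.
Need α^N ≥ 37.4 ⇒ N ≥ ln(37.4) / ln α = 3.622 / 0.1405 = 25.77.
Minimum whole number of stages: N = 26.

26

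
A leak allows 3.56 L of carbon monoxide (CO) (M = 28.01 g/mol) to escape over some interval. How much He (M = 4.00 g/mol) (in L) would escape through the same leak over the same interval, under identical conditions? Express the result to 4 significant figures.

Graham's law gives rate_He/rate_CO = √(M_CO/M_He) = √(28.01/4.00) = √7.003 = 2.646.
So the volume for He is 3.56 × 2.646 = 9.421 L.

9.421 L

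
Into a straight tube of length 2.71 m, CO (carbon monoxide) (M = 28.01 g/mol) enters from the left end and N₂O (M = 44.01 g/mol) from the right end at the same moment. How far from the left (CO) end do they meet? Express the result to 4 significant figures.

1.507 m

In equal time, each gas travels a distance ∝ its rate ∝ 1/√M, so d_CO/d_N₂O = √(M_N₂O/M_CO) = √(44.01/28.01) = 1.253.
With d_CO + d_N₂O = 2.71 m, d_N₂O = 2.71/(1 + 1.253) = 1.203 m.
d_CO = 2.71 − 1.203 = 1.507 m.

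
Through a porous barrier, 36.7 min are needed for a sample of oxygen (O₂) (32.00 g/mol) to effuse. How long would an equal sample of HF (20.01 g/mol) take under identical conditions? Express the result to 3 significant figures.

29.0 min

By Graham's law, t_HF/t_O₂ = √(M_HF/M_O₂) = √(20.01/32.00) = √0.6253 = 0.7908.
So the time for HF is 36.7 × 0.7908 = 29.0 min.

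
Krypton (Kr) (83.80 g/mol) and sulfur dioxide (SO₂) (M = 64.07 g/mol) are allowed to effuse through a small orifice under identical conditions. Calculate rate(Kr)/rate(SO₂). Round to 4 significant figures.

From Graham's law, rate_Kr/rate_SO₂ = √(M_SO₂/M_Kr) = √(64.07/83.80) = √0.7646 = 0.8744.

0.8744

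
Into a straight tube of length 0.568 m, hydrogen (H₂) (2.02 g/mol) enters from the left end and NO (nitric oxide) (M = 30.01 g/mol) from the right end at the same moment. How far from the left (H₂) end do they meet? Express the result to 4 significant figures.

The fronts meet when d_H₂ + d_NO = L with d_H₂/d_NO = √(M_NO/M_H₂) (Graham's law). Here √(M_NO/M_H₂) = √(30.01/2.02) = 3.854.
With d_H₂ + d_NO = 0.568 m, d_NO = 0.568/(1 + 3.854) = 0.1170 m.
d_H₂ = 0.568 − 0.1170 = 0.4510 m.

0.4510 m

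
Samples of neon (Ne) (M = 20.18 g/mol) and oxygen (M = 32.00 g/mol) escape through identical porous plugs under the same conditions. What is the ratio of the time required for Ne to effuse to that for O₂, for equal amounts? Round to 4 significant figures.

0.7941

Since effusion rate ∝ 1/√M, t_Ne/t_O₂ = √(M_Ne/M_O₂) = √(20.18/32.00) = √0.6306 = 0.7941.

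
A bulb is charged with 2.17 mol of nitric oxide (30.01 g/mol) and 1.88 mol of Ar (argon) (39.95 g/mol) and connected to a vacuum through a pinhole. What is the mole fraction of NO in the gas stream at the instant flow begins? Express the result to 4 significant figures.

Effusion rate of each component ∝ n_i/√M_i (partial pressure × 1/√M).
x_NO(eff) = (n_NO/√M_NO) / (n_NO/√M_NO + n_Ar/√M_Ar)
= (2.17/√30.01) / (2.17/√30.01 + 1.88/√39.95) = 0.3961/(0.3961 + 0.2974) = 0.5711.

0.5711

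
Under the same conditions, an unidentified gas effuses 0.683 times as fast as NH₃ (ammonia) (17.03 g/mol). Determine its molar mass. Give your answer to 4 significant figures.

Graham's law gives rate_X/rate_NH₃ = √(M_NH₃/M_X).
0.683 = √(17.03/M_X)
M_X = 17.03 / 0.683² = 17.03 / 0.4665 = 36.51 g/mol

36.51 g/mol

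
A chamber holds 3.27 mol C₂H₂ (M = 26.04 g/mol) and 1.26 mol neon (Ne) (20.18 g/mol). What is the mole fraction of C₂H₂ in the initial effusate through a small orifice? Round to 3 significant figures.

0.696

Effusion rate of each component ∝ n_i/√M_i (partial pressure × 1/√M).
Mole fraction of C₂H₂ in the effusate = (n_C₂H₂/√M_C₂H₂) / (n_C₂H₂/√M_C₂H₂ + n_Ne/√M_Ne)
= (3.27/√26.04) / (3.27/√26.04 + 1.26/√20.18) = 0.6408/(0.6408 + 0.2805) = 0.696.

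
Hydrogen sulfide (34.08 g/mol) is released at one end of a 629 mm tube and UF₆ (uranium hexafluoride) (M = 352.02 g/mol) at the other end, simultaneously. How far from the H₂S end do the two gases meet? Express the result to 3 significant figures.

In equal time, each gas travels a distance ∝ its rate ∝ 1/√M, so d_H₂S/d_UF₆ = √(M_UF₆/M_H₂S) = √(352.02/34.08) = 3.214.
With d_H₂S + d_UF₆ = 629 mm, d_UF₆ = 629/(1 + 3.214) = 149.3 mm.
d_H₂S = 629 − 149.3 = 480 mm.

480 mm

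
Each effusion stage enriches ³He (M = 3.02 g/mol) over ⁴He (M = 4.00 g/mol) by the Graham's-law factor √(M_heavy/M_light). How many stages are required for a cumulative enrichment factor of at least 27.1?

24

Per stage α = (4.00/3.02)^(1/2) = 1.32450^0.5, giving ln α = 0.1405.
Need α^N ≥ 27.1 ⇒ N ≥ ln(27.1) / ln α = 3.300 / 0.1405 = 23.48.
Minimum whole number of stages: N = 24.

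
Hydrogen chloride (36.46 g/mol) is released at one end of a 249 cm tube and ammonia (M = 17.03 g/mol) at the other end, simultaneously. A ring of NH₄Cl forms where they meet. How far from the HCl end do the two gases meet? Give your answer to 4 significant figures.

Graham's law gives d_HCl/d_NH₃ = rate_HCl/rate_NH₃ = √(M_NH₃/M_HCl) = √(17.03/36.46) = 0.6834.
With d_HCl + d_NH₃ = 249 cm, d_NH₃ = 249/(1 + 0.6834) = 147.9 cm.
d_HCl = 249 − 147.9 = 101.1 cm.

101.1 cm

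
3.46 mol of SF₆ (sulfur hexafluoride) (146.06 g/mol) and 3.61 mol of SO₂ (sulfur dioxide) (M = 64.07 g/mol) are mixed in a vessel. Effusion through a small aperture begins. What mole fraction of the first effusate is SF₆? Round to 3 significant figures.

0.388

Effusion rate of each component ∝ n_i/√M_i (partial pressure × 1/√M).
x_SF₆(eff) = (n_SF₆/√M_SF₆) / (n_SF₆/√M_SF₆ + n_SO₂/√M_SO₂)
= (3.46/√146.06) / (3.46/√146.06 + 3.61/√64.07) = 0.2863/(0.2863 + 0.4510) = 0.388.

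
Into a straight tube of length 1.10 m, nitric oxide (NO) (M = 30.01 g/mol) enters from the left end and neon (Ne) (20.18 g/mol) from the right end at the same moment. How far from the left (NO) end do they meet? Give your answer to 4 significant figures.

0.4956 m

Distances travelled in equal time are proportional to diffusion rates, so d_NO/d_Ne = √(M_Ne/M_NO) = √(20.18/30.01) = 0.8200.
With d_NO + d_Ne = 1.10 m, d_Ne = 1.10/(1 + 0.8200) = 0.6044 m.
d_NO = 1.10 − 0.6044 = 0.4956 m.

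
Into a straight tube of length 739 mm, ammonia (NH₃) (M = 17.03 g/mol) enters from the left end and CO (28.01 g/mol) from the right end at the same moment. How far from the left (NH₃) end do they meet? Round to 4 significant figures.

415.2 mm

The fronts meet when d_NH₃ + d_CO = L with d_NH₃/d_CO = √(M_CO/M_NH₃) (Graham's law). Here √(M_CO/M_NH₃) = √(28.01/17.03) = 1.282.
With d_NH₃ + d_CO = 739 mm, d_CO = 739/(1 + 1.282) = 323.8 mm.
d_NH₃ = 739 − 323.8 = 415.2 mm.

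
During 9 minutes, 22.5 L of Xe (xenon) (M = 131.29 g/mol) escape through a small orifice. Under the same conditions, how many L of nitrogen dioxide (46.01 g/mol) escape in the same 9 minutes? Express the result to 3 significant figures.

Graham's law gives rate_NO₂/rate_Xe = √(M_Xe/M_NO₂) = √(131.29/46.01) = √2.854 = 1.689.
So the volume for NO₂ is 22.5 × 1.689 = 38.0 L.

38.0 L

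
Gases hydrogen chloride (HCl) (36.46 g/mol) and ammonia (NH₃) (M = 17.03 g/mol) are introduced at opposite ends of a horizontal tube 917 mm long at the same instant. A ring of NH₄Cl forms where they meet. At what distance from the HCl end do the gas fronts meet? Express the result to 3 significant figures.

In equal time, each gas travels a distance ∝ its rate ∝ 1/√M, so d_HCl/d_NH₃ = √(M_NH₃/M_HCl) = √(17.03/36.46) = 0.6834.
With d_HCl + d_NH₃ = 917 mm, d_NH₃ = 917/(1 + 0.6834) = 544.7 mm.
d_HCl = 917 − 544.7 = 372 mm.

372 mm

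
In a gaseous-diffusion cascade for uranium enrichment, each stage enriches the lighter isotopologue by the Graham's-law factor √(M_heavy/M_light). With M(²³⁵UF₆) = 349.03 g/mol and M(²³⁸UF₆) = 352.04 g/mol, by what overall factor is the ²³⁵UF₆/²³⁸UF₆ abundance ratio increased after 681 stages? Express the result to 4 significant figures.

18.61

Overall factor = α^681 with α = √(352.04/349.03), i.e. (352.04/349.03)^(681/2).
= 1.00862^(681/2) = 18.61.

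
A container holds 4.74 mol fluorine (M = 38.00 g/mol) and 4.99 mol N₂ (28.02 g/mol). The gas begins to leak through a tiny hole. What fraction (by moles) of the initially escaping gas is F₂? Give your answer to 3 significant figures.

0.449

Each component's effusion rate ∝ (its partial pressure)·(1/√M) ∝ n_i/√M_i.
x_F₂(eff) = (n_F₂/√M_F₂) / (n_F₂/√M_F₂ + n_N₂/√M_N₂)
= (4.74/√38.00) / (4.74/√38.00 + 4.99/√28.02) = 0.7689/(0.7689 + 0.9427) = 0.449.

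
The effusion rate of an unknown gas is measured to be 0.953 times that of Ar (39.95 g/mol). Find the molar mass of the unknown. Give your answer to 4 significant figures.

43.99 g/mol

Using Graham's law: rate_X/rate_Ar = √(M_Ar/M_X).
0.953 = √(39.95/M_X)
M_X = 39.95 / 0.953² = 39.95 / 0.9082 = 43.99 g/mol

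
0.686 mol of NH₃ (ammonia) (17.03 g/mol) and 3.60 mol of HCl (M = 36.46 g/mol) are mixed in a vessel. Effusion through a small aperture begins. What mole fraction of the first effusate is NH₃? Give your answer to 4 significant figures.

Rate_i ∝ x_i/√M_i (Graham's law weighted by mole fraction), so the effusate composition follows n_i/√M_i.
x_NH₃(eff) = (n_NH₃/√M_NH₃) / (n_NH₃/√M_NH₃ + n_HCl/√M_HCl)
= (0.686/√17.03) / (0.686/√17.03 + 3.60/√36.46) = 0.1662/(0.1662 + 0.5962) = 0.2180.

0.2180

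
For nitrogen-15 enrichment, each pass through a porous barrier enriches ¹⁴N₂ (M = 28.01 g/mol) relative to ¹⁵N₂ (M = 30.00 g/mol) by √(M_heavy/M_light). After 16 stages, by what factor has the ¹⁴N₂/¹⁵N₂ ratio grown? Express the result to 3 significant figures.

After 16 stages the ratio has grown by (√(30.00/28.01))^16 = (30.00/28.01)^(16/2).
= 1.07105^8 = 1.73.

1.73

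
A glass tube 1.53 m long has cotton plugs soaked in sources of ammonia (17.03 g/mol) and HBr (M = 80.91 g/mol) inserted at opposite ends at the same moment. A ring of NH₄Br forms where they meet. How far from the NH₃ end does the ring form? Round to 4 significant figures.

1.049 m

In equal time, each gas travels a distance ∝ its rate ∝ 1/√M, so d_NH₃/d_HBr = √(M_HBr/M_NH₃) = √(80.91/17.03) = 2.180.
With d_NH₃ + d_HBr = 1.53 m, d_HBr = 1.53/(1 + 2.180) = 0.4812 m.
d_NH₃ = 1.53 − 0.4812 = 1.049 m.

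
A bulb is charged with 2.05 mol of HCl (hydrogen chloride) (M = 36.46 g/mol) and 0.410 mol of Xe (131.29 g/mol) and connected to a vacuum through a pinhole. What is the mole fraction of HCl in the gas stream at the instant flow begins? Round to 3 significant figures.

0.905

Each component's effusion rate ∝ (its partial pressure)·(1/√M) ∝ n_i/√M_i.
So x_HCl in the escaping gas = (n_HCl/√M_HCl) / Σ(n_i/√M_i)
= (2.05/√36.46) / (2.05/√36.46 + 0.410/√131.29) = 0.3395/(0.3395 + 0.03578) = 0.905.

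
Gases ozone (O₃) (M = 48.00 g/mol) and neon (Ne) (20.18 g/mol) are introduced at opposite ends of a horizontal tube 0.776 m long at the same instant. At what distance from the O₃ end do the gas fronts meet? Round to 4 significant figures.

In equal time, each gas travels a distance ∝ its rate ∝ 1/√M, so d_O₃/d_Ne = √(M_Ne/M_O₃) = √(20.18/48.00) = 0.6484.
With d_O₃ + d_Ne = 0.776 m, d_Ne = 0.776/(1 + 0.6484) = 0.4708 m.
d_O₃ = 0.776 − 0.4708 = 0.3052 m.

0.3052 m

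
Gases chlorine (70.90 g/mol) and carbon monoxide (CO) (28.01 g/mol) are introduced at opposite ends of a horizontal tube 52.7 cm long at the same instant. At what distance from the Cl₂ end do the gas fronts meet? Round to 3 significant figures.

The fronts meet when d_Cl₂ + d_CO = L with d_Cl₂/d_CO = √(M_CO/M_Cl₂) (Graham's law). Here √(M_CO/M_Cl₂) = √(28.01/70.90) = 0.6285.
With d_Cl₂ + d_CO = 52.7 cm, d_CO = 52.7/(1 + 0.6285) = 32.36 cm.
d_Cl₂ = 52.7 − 32.36 = 20.3 cm.

20.3 cm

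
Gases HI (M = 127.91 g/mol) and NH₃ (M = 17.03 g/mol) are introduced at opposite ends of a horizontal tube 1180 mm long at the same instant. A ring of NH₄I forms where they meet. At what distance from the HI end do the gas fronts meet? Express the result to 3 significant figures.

In equal time, each gas travels a distance ∝ its rate ∝ 1/√M, so d_HI/d_NH₃ = √(M_NH₃/M_HI) = √(17.03/127.91) = 0.3649.
With d_HI + d_NH₃ = 1180 mm, d_NH₃ = 1180/(1 + 0.3649) = 864.5 mm.
d_HI = 1180 − 864.5 = 315 mm.

315 mm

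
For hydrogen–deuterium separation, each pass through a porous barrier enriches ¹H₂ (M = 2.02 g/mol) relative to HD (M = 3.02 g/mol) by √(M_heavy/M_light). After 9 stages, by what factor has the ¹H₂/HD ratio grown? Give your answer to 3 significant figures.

6.11

The single-stage factor is √(M_heavy/M_light), so 9 stages give [√(3.02/2.02)]^9 = (3.02/2.02)^(9/2).
= 1.49505^(9/2) = 6.11.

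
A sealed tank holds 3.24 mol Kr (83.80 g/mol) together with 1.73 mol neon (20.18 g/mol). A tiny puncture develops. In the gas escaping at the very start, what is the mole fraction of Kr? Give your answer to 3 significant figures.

The effusion rate of species i is ∝ p_i/√M_i ∝ n_i/√M_i.
x_Kr(eff) = (n_Kr/√M_Kr) / (n_Kr/√M_Kr + n_Ne/√M_Ne)
= (3.24/√83.80) / (3.24/√83.80 + 1.73/√20.18) = 0.3539/(0.3539 + 0.3851) = 0.479.

0.479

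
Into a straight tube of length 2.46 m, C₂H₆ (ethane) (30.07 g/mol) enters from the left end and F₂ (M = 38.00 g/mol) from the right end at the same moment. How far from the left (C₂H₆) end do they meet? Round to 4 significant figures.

Graham's law gives d_C₂H₆/d_F₂ = rate_C₂H₆/rate_F₂ = √(M_F₂/M_C₂H₆) = √(38.00/30.07) = 1.124.
With d_C₂H₆ + d_F₂ = 2.46 m, d_F₂ = 2.46/(1 + 1.124) = 1.158 m.
d_C₂H₆ = 2.46 − 1.158 = 1.302 m.

1.302 m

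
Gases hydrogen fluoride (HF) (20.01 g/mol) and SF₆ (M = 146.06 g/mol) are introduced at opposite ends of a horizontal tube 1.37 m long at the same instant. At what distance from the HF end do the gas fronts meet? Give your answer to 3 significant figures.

1.00 m

The fronts meet when d_HF + d_SF₆ = L with d_HF/d_SF₆ = √(M_SF₆/M_HF) (Graham's law). Here √(M_SF₆/M_HF) = √(146.06/20.01) = 2.702.
With d_HF + d_SF₆ = 1.37 m, d_SF₆ = 1.37/(1 + 2.702) = 0.3701 m.
d_HF = 1.37 − 0.3701 = 1.00 m.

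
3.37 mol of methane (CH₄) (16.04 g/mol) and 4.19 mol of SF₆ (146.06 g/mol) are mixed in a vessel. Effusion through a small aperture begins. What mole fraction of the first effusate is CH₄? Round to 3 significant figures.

The effusion rate of species i is ∝ p_i/√M_i ∝ n_i/√M_i.
x_CH₄(eff) = (n_CH₄/√M_CH₄) / (n_CH₄/√M_CH₄ + n_SF₆/√M_SF₆)
= (3.37/√16.04) / (3.37/√16.04 + 4.19/√146.06) = 0.8414/(0.8414 + 0.3467) = 0.708.

0.708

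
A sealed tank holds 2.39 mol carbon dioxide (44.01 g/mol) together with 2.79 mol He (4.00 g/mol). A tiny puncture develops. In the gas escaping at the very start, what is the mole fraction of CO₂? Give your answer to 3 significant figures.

0.205

Rate_i ∝ x_i/√M_i (Graham's law weighted by mole fraction), so the effusate composition follows n_i/√M_i.
So x_CO₂ in the escaping gas = (n_CO₂/√M_CO₂) / Σ(n_i/√M_i)
= (2.39/√44.01) / (2.39/√44.01 + 2.79/√4.00) = 0.3603/(0.3603 + 1.395) = 0.205.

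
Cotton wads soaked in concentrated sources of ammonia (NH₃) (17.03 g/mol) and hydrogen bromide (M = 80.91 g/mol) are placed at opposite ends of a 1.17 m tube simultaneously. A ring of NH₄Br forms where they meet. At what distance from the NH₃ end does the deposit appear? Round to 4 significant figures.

The fronts meet when d_NH₃ + d_HBr = L with d_NH₃/d_HBr = √(M_HBr/M_NH₃) (Graham's law). Here √(M_HBr/M_NH₃) = √(80.91/17.03) = 2.180.
With d_NH₃ + d_HBr = 1.17 m, d_HBr = 1.17/(1 + 2.180) = 0.3680 m.
d_NH₃ = 1.17 − 0.3680 = 0.8020 m.

0.8020 m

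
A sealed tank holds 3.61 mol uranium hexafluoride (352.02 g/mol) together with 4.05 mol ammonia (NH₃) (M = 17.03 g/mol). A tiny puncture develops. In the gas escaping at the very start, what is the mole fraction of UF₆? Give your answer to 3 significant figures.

0.164

Rate_i ∝ x_i/√M_i (Graham's law weighted by mole fraction), so the effusate composition follows n_i/√M_i.
x_UF₆(eff) = (n_UF₆/√M_UF₆) / (n_UF₆/√M_UF₆ + n_NH₃/√M_NH₃)
= (3.61/√352.02) / (3.61/√352.02 + 4.05/√17.03) = 0.1924/(0.1924 + 0.9814) = 0.164.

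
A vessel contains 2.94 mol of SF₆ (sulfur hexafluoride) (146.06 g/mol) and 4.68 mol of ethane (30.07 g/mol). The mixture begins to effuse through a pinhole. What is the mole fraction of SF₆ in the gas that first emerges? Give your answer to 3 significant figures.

Rate_i ∝ x_i/√M_i (Graham's law weighted by mole fraction), so the effusate composition follows n_i/√M_i.
So x_SF₆ in the escaping gas = (n_SF₆/√M_SF₆) / Σ(n_i/√M_i)
= (2.94/√146.06) / (2.94/√146.06 + 4.68/√30.07) = 0.2433/(0.2433 + 0.8535) = 0.222.

0.222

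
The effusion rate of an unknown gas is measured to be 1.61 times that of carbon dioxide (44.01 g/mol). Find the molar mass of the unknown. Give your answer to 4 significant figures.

16.98 g/mol

By Graham's law, rate_X/rate_CO₂ = √(M_CO₂/M_X).
1.61 = √(44.01/M_X)
M_X = 44.01 / 1.61² = 44.01 / 2.592 = 16.98 g/mol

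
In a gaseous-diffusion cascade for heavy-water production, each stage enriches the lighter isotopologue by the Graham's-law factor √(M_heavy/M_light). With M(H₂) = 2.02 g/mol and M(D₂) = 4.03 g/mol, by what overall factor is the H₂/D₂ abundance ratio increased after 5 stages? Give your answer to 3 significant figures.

Each stage multiplies the ratio by α = √(4.03/2.02), so after 5 stages the overall factor is α^5 = (4.03/2.02)^(5/2).
= 1.99505^(5/2) = 5.62.

5.62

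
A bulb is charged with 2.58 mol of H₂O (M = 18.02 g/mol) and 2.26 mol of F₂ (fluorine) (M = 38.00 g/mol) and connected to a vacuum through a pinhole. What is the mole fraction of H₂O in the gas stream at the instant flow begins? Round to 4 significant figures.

The effusion rate of species i is ∝ p_i/√M_i ∝ n_i/√M_i.
x_H₂O(eff) = (n_H₂O/√M_H₂O) / (n_H₂O/√M_H₂O + n_F₂/√M_F₂)
= (2.58/√18.02) / (2.58/√18.02 + 2.26/√38.00) = 0.6078/(0.6078 + 0.3666) = 0.6237.

0.6237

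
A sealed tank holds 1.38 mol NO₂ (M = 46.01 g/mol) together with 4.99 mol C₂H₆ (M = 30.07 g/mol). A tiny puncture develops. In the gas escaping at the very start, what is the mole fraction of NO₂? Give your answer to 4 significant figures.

Rate_i ∝ x_i/√M_i (Graham's law weighted by mole fraction), so the effusate composition follows n_i/√M_i.
Mole fraction of NO₂ in the effusate = (n_NO₂/√M_NO₂) / (n_NO₂/√M_NO₂ + n_C₂H₆/√M_C₂H₆)
= (1.38/√46.01) / (1.38/√46.01 + 4.99/√30.07) = 0.2034/(0.2034 + 0.9100) = 0.1827.

0.1827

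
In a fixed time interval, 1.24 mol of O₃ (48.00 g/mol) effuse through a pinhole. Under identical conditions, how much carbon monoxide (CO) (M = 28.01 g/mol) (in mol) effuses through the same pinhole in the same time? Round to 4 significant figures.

Using Graham's law: rate_CO/rate_O₃ = √(M_O₃/M_CO) = √(48.00/28.01) = √1.714 = 1.309.
So the amount for CO is 1.24 × 1.309 = 1.623 mol.

1.623 mol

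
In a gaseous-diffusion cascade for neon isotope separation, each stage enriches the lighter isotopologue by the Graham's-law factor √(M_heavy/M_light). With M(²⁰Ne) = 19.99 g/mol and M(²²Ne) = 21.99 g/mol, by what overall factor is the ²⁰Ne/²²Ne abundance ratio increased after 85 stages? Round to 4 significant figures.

57.55

Overall factor = α^85 with α = √(21.99/19.99), i.e. (21.99/19.99)^(85/2).
= 1.10005^(85/2) = 57.55.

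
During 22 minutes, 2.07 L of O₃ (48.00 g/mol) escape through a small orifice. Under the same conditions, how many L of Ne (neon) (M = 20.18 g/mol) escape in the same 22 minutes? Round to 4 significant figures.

3.192 L

From Graham's law, rate_Ne/rate_O₃ = √(M_O₃/M_Ne) = √(48.00/20.18) = √2.379 = 1.542.
So the volume for Ne is 2.07 × 1.542 = 3.192 L.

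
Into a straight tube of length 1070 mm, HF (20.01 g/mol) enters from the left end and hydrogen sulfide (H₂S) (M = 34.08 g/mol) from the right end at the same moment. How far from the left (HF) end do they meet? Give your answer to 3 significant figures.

The fronts meet when d_HF + d_H₂S = L with d_HF/d_H₂S = √(M_H₂S/M_HF) (Graham's law). Here √(M_H₂S/M_HF) = √(34.08/20.01) = 1.305.
With d_HF + d_H₂S = 1070 mm, d_H₂S = 1070/(1 + 1.305) = 464.2 mm.
d_HF = 1070 − 464.2 = 606 mm.

606 mm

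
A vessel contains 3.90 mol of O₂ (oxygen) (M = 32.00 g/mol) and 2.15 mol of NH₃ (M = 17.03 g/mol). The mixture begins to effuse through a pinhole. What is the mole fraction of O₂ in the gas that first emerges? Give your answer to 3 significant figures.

0.570

Rate_i ∝ x_i/√M_i (Graham's law weighted by mole fraction), so the effusate composition follows n_i/√M_i.
x_O₂(eff) = (n_O₂/√M_O₂) / (n_O₂/√M_O₂ + n_NH₃/√M_NH₃)
= (3.90/√32.00) / (3.90/√32.00 + 2.15/√17.03) = 0.6894/(0.6894 + 0.5210) = 0.570.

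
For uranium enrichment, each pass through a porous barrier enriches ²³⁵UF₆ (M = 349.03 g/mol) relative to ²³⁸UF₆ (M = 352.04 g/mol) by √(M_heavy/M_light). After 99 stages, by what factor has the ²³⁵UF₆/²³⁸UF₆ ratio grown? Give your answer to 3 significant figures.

1.53

Overall factor = α^99 with α = √(352.04/349.03), i.e. (352.04/349.03)^(99/2).
= 1.00862^(99/2) = 1.53.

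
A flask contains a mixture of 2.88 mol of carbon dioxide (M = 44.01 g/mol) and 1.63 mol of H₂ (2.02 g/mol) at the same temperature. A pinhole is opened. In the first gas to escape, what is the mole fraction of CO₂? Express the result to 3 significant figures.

Each component's effusion rate ∝ (its partial pressure)·(1/√M) ∝ n_i/√M_i.
So x_CO₂ in the escaping gas = (n_CO₂/√M_CO₂) / Σ(n_i/√M_i)
= (2.88/√44.01) / (2.88/√44.01 + 1.63/√2.02) = 0.4341/(0.4341 + 1.147) = 0.275.

0.275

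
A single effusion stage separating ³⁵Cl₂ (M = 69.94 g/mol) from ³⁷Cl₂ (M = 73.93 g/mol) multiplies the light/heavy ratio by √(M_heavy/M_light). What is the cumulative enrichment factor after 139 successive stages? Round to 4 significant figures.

Overall factor = α^139 with α = √(73.93/69.94), i.e. (73.93/69.94)^(139/2).
= 1.05705^(139/2) = 47.27.

47.27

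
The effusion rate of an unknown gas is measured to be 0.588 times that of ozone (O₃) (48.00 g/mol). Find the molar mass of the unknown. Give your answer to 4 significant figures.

138.8 g/mol

Graham's law gives rate_X/rate_O₃ = √(M_O₃/M_X).
0.588 = √(48.00/M_X)
M_X = 48.00 / 0.588² = 48.00 / 0.3457 = 138.8 g/mol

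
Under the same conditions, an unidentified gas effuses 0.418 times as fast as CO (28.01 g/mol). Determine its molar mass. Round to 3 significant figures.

Graham's law gives rate_X/rate_CO = √(M_CO/M_X).
0.418 = √(28.01/M_X)
M_X = 28.01 / 0.418² = 28.01 / 0.1747 = 160 g/mol

160 g/mol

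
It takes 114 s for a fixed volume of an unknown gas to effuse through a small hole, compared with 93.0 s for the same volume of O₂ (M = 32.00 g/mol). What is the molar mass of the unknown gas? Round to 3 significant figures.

Graham's law gives t_X/t_O₂ = √(M_X/M_O₂).
114/93.0 = 1.226 = √(M_X/32.00)
M_X = 32.00 × 1.226² = 32.00 × 1.503 = 48.1 g/mol

48.1 g/mol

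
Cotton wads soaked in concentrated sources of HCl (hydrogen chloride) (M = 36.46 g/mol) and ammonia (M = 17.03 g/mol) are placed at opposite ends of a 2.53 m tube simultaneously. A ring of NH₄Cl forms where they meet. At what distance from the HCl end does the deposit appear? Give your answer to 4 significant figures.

Distances travelled in equal time are proportional to diffusion rates, so d_HCl/d_NH₃ = √(M_NH₃/M_HCl) = √(17.03/36.46) = 0.6834.
With d_HCl + d_NH₃ = 2.53 m, d_NH₃ = 2.53/(1 + 0.6834) = 1.503 m.
d_HCl = 2.53 − 1.503 = 1.027 m.

1.027 m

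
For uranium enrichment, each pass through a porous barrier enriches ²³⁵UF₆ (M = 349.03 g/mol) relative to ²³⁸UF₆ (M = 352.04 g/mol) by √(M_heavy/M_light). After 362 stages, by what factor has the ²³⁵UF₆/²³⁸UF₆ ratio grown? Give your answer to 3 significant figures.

After 362 stages the ratio has grown by (√(352.04/349.03))^362 = (352.04/349.03)^(362/2).
= 1.00862^181 = 4.73.

4.73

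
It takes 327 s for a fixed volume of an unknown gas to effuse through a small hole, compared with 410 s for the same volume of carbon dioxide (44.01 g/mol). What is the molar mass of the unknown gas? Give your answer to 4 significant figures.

Since effusion rate ∝ 1/√M, t_X/t_CO₂ = √(M_X/M_CO₂).
327/410 = 0.7976 = √(M_X/44.01)
M_X = 44.01 × 0.7976² = 44.01 × 0.6361 = 27.99 g/mol

27.99 g/mol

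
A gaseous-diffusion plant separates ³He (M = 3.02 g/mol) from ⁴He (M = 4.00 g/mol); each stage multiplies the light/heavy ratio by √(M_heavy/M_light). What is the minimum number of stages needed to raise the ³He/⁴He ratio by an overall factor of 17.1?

21

Per stage α = (4.00/3.02)^(1/2) = 1.32450^0.5, giving ln α = 0.1405.
Need α^N ≥ 17.1 ⇒ N ≥ ln(17.1) / ln α = 2.839 / 0.1405 = 20.20.
Minimum whole number of stages: N = 21.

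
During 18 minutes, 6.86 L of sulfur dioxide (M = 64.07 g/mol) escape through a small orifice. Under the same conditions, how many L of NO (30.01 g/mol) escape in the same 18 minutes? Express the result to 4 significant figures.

By Graham's law, rate_NO/rate_SO₂ = √(M_SO₂/M_NO) = √(64.07/30.01) = √2.135 = 1.461.
So the volume for NO is 6.86 × 1.461 = 10.02 L.

10.02 L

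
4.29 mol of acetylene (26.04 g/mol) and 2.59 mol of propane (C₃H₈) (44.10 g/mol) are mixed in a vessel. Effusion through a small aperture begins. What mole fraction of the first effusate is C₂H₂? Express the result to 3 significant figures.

The effusion rate of species i is ∝ p_i/√M_i ∝ n_i/√M_i.
x_C₂H₂(eff) = (n_C₂H₂/√M_C₂H₂) / (n_C₂H₂/√M_C₂H₂ + n_C₃H₈/√M_C₃H₈)
= (4.29/√26.04) / (4.29/√26.04 + 2.59/√44.10) = 0.8407/(0.8407 + 0.3900) = 0.683.

0.683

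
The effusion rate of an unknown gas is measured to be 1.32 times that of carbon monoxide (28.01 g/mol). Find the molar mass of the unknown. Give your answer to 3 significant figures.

By Graham's law, rate_X/rate_CO = √(M_CO/M_X).
1.32 = √(28.01/M_X)
M_X = 28.01 / 1.32² = 28.01 / 1.742 = 16.1 g/mol

16.1 g/mol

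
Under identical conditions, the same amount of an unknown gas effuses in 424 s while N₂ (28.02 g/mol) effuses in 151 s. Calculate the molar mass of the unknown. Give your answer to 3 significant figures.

From Graham's law, t_X/t_N₂ = √(M_X/M_N₂).
424/151 = 2.808 = √(M_X/28.02)
M_X = 28.02 × 2.808² = 28.02 × 7.885 = 221 g/mol

221 g/mol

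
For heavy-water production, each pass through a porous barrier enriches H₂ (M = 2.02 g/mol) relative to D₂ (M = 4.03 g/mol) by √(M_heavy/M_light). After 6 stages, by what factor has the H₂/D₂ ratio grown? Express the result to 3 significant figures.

Overall factor = α^6 with α = √(4.03/2.02), i.e. (4.03/2.02)^(6/2).
= 1.99505^3 = 7.94.

7.94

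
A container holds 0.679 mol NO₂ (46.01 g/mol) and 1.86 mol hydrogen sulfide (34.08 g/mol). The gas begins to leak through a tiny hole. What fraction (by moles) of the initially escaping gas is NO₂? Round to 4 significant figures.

Each component's effusion rate ∝ (its partial pressure)·(1/√M) ∝ n_i/√M_i.
Mole fraction of NO₂ in the effusate = (n_NO₂/√M_NO₂) / (n_NO₂/√M_NO₂ + n_H₂S/√M_H₂S)
= (0.679/√46.01) / (0.679/√46.01 + 1.86/√34.08) = 0.1001/(0.1001 + 0.3186) = 0.2391.

0.2391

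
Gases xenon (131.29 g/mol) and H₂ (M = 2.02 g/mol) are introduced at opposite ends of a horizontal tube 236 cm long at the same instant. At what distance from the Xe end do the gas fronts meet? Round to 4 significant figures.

Distances travelled in equal time are proportional to diffusion rates, so d_Xe/d_H₂ = √(M_H₂/M_Xe) = √(2.02/131.29) = 0.1240.
With d_Xe + d_H₂ = 236 cm, d_H₂ = 236/(1 + 0.1240) = 210.0 cm.
d_Xe = 236 − 210.0 = 26.04 cm.

26.04 cm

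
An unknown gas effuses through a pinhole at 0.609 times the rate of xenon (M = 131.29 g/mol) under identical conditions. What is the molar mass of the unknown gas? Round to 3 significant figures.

354 g/mol

Using Graham's law: rate_X/rate_Xe = √(M_Xe/M_X).
0.609 = √(131.29/M_X)
M_X = 131.29 / 0.609² = 131.29 / 0.3709 = 354 g/mol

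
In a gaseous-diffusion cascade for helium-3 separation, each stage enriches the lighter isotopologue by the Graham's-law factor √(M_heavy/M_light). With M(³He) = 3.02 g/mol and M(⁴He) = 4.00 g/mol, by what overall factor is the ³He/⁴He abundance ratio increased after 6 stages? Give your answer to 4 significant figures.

After 6 stages the ratio has grown by (√(4.00/3.02))^6 = (4.00/3.02)^(6/2).
= 1.32450^3 = 2.324.

2.324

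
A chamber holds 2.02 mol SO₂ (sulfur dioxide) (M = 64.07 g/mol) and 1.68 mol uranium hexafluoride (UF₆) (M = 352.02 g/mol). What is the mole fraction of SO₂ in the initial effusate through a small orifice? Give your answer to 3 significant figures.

Each component's effusion rate ∝ (its partial pressure)·(1/√M) ∝ n_i/√M_i.
So x_SO₂ in the escaping gas = (n_SO₂/√M_SO₂) / Σ(n_i/√M_i)
= (2.02/√64.07) / (2.02/√64.07 + 1.68/√352.02) = 0.2524/(0.2524 + 0.08954) = 0.738.

0.738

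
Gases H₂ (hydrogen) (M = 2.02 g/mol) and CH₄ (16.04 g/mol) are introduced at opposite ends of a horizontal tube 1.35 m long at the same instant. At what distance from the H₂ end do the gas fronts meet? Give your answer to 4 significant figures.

0.9964 m

Distances travelled in equal time are proportional to diffusion rates, so d_H₂/d_CH₄ = √(M_CH₄/M_H₂) = √(16.04/2.02) = 2.818.
With d_H₂ + d_CH₄ = 1.35 m, d_CH₄ = 1.35/(1 + 2.818) = 0.3536 m.
d_H₂ = 1.35 − 0.3536 = 0.9964 m.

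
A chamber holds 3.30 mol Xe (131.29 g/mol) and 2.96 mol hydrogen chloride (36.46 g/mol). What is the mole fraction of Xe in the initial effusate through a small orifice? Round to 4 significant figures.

Effusion rate of each component ∝ n_i/√M_i (partial pressure × 1/√M).
So x_Xe in the escaping gas = (n_Xe/√M_Xe) / Σ(n_i/√M_i)
= (3.30/√131.29) / (3.30/√131.29 + 2.96/√36.46) = 0.2880/(0.2880 + 0.4902) = 0.3701.

0.3701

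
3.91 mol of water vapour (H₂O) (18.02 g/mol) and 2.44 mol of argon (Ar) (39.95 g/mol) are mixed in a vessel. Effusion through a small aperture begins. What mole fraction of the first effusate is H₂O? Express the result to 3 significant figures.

0.705

The effusion rate of species i is ∝ p_i/√M_i ∝ n_i/√M_i.
So x_H₂O in the escaping gas = (n_H₂O/√M_H₂O) / Σ(n_i/√M_i)
= (3.91/√18.02) / (3.91/√18.02 + 2.44/√39.95) = 0.9211/(0.9211 + 0.3860) = 0.705.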